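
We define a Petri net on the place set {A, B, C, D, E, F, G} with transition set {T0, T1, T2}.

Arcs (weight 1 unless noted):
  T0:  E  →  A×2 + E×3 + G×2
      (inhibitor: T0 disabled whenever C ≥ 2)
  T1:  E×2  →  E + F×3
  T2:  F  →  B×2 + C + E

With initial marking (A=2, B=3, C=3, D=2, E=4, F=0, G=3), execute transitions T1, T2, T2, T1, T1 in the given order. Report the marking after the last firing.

step 1: fire T1:  (A=2, B=3, C=3, D=2, E=4, F=0, G=3) → (A=2, B=3, C=3, D=2, E=3, F=3, G=3)
step 2: fire T2:  (A=2, B=3, C=3, D=2, E=3, F=3, G=3) → (A=2, B=5, C=4, D=2, E=4, F=2, G=3)
step 3: fire T2:  (A=2, B=5, C=4, D=2, E=4, F=2, G=3) → (A=2, B=7, C=5, D=2, E=5, F=1, G=3)
step 4: fire T1:  (A=2, B=7, C=5, D=2, E=5, F=1, G=3) → (A=2, B=7, C=5, D=2, E=4, F=4, G=3)
step 5: fire T1:  (A=2, B=7, C=5, D=2, E=4, F=4, G=3) → (A=2, B=7, C=5, D=2, E=3, F=7, G=3)

(A=2, B=7, C=5, D=2, E=3, F=7, G=3)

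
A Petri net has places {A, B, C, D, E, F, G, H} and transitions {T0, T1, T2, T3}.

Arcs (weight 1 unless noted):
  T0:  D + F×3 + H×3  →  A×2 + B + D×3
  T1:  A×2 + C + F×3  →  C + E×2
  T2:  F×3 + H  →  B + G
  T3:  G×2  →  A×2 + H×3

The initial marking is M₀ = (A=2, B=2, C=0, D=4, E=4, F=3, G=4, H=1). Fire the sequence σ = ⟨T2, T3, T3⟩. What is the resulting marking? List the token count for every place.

(A=6, B=3, C=0, D=4, E=4, F=0, G=1, H=6)

step 1: fire T2:  (A=2, B=2, C=0, D=4, E=4, F=3, G=4, H=1) → (A=2, B=3, C=0, D=4, E=4, F=0, G=5, H=0)
step 2: fire T3:  (A=2, B=3, C=0, D=4, E=4, F=0, G=5, H=0) → (A=4, B=3, C=0, D=4, E=4, F=0, G=3, H=3)
step 3: fire T3:  (A=4, B=3, C=0, D=4, E=4, F=0, G=3, H=3) → (A=6, B=3, C=0, D=4, E=4, F=0, G=1, H=6)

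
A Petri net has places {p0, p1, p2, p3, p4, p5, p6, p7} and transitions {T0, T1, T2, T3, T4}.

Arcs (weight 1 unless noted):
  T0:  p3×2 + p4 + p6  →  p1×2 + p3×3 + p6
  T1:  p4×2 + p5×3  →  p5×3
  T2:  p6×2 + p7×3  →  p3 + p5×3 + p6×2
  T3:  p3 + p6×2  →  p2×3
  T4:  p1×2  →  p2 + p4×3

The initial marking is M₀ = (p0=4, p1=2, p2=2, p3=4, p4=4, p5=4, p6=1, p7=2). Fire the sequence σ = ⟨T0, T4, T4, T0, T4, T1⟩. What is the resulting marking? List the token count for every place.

step 1: fire T0:  (p0=4, p1=2, p2=2, p3=4, p4=4, p5=4, p6=1, p7=2) → (p0=4, p1=4, p2=2, p3=5, p4=3, p5=4, p6=1, p7=2)
step 2: fire T4:  (p0=4, p1=4, p2=2, p3=5, p4=3, p5=4, p6=1, p7=2) → (p0=4, p1=2, p2=3, p3=5, p4=6, p5=4, p6=1, p7=2)
step 3: fire T4:  (p0=4, p1=2, p2=3, p3=5, p4=6, p5=4, p6=1, p7=2) → (p0=4, p1=0, p2=4, p3=5, p4=9, p5=4, p6=1, p7=2)
step 4: fire T0:  (p0=4, p1=0, p2=4, p3=5, p4=9, p5=4, p6=1, p7=2) → (p0=4, p1=2, p2=4, p3=6, p4=8, p5=4, p6=1, p7=2)
step 5: fire T4:  (p0=4, p1=2, p2=4, p3=6, p4=8, p5=4, p6=1, p7=2) → (p0=4, p1=0, p2=5, p3=6, p4=11, p5=4, p6=1, p7=2)
step 6: fire T1:  (p0=4, p1=0, p2=5, p3=6, p4=11, p5=4, p6=1, p7=2) → (p0=4, p1=0, p2=5, p3=6, p4=9, p5=4, p6=1, p7=2)

(p0=4, p1=0, p2=5, p3=6, p4=9, p5=4, p6=1, p7=2)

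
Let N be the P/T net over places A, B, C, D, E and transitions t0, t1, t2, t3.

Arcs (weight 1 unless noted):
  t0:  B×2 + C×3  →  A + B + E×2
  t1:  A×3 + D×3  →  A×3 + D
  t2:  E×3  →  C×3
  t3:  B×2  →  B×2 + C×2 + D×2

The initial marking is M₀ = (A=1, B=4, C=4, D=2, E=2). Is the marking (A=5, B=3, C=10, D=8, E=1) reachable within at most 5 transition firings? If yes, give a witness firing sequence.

NO — not reachable within 5 firings

depth 0: 1 marking
depth 1: 3 markings reached so far
depth 2: 6 markings reached so far
depth 3: 11 markings reached so far
depth 4: 18 markings reached so far
depth 5: 28 markings reached so far
target is not among the 28 markings reachable within 5 steps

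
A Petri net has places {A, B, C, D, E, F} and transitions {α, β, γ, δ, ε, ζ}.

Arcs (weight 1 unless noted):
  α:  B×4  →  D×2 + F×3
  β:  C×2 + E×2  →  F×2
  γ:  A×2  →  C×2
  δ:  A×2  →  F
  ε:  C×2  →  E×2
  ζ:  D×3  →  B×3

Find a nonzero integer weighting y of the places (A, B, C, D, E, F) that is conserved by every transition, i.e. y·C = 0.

Incidence matrix C (rows=places, cols=transitions):
        α    β    γ    δ    ε    ζ
    A   0    0   -2   -2    0    0
    B  -4    0    0    0    0    3
    C   0   -2    2    0   -2    0
    D   2    0    0    0    0   -3
    E   0   -2    0    0    2    0
    F   3    2    0    1    0    0

Candidate y = [1, 3, 1, 3, 1, 2]; check y·C column-wise:
  col α: 1·0 + 3·-4 + 1·0 + 3·2 + 1·0 + 2·3 = 0
  col β: 1·0 + 3·0 + 1·-2 + 3·0 + 1·-2 + 2·2 = 0
  col γ: 1·-2 + 3·0 + 1·2 + 3·0 + 1·0 + 2·0 = 0
  col δ: 1·-2 + 3·0 + 1·0 + 3·0 + 1·0 + 2·1 = 0
  col ε: 1·0 + 3·0 + 1·-2 + 3·0 + 1·2 + 2·0 = 0
  col ζ: 1·0 + 3·3 + 1·0 + 3·-3 + 1·0 + 2·0 = 0

y = (A:1, B:3, C:1, D:3, E:1, F:2)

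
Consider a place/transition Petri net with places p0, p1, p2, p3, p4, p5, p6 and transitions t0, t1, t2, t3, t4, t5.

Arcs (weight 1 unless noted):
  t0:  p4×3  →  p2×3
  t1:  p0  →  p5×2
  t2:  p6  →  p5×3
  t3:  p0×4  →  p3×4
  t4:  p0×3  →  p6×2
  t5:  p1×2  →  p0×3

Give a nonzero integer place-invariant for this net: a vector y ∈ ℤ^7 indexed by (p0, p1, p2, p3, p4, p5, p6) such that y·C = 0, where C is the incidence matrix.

y = (p0:0, p1:0, p2:1, p3:0, p4:1, p5:0, p6:0)

Incidence matrix C (rows=places, cols=transitions):
       t0   t1   t2   t3   t4   t5
   p0   0   -1    0   -4   -3    3
   p1   0    0    0    0    0   -2
   p2   3    0    0    0    0    0
   p3   0    0    0    4    0    0
   p4  -3    0    0    0    0    0
   p5   0    2    3    0    0    0
   p6   0    0   -1    0    2    0

Candidate y = [0, 0, 1, 0, 1, 0, 0]; check y·C column-wise:
  col t0: 1·3 + 1·-3 = 0
  col t1: 0·-1 + 1·0 + 1·0 + 0·2 = 0
  col t2: 1·0 + 1·0 + 0·3 + 0·-1 = 0
  col t3: 0·-4 + 1·0 + 0·4 + 1·0 = 0
  col t4: 0·-3 + 1·0 + 1·0 + 0·2 = 0
  col t5: 0·3 + 0·-2 + 1·0 + 1·0 = 0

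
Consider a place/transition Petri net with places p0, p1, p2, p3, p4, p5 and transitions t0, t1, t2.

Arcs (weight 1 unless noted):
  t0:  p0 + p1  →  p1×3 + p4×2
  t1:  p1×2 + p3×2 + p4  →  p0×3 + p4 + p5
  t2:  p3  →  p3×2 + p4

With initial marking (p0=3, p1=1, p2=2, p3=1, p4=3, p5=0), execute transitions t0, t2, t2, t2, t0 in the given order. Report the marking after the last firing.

step 1: fire t0:  (p0=3, p1=1, p2=2, p3=1, p4=3, p5=0) → (p0=2, p1=3, p2=2, p3=1, p4=5, p5=0)
step 2: fire t2:  (p0=2, p1=3, p2=2, p3=1, p4=5, p5=0) → (p0=2, p1=3, p2=2, p3=2, p4=6, p5=0)
step 3: fire t2:  (p0=2, p1=3, p2=2, p3=2, p4=6, p5=0) → (p0=2, p1=3, p2=2, p3=3, p4=7, p5=0)
step 4: fire t2:  (p0=2, p1=3, p2=2, p3=3, p4=7, p5=0) → (p0=2, p1=3, p2=2, p3=4, p4=8, p5=0)
step 5: fire t0:  (p0=2, p1=3, p2=2, p3=4, p4=8, p5=0) → (p0=1, p1=5, p2=2, p3=4, p4=10, p5=0)

(p0=1, p1=5, p2=2, p3=4, p4=10, p5=0)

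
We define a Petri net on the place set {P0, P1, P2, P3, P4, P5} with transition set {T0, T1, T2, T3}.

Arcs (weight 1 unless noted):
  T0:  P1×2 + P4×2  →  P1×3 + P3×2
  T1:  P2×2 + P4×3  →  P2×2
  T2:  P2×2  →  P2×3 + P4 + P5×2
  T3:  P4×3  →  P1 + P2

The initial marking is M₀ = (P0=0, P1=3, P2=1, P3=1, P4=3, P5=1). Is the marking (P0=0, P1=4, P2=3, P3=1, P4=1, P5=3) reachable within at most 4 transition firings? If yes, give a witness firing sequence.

step 1: fire T3:  (P0=0, P1=3, P2=1, P3=1, P4=3, P5=1) → (P0=0, P1=4, P2=2, P3=1, P4=0, P5=1)
step 2: fire T2:  (P0=0, P1=4, P2=2, P3=1, P4=0, P5=1) → (P0=0, P1=4, P2=3, P3=1, P4=1, P5=3)

YES — reachable via ⟨T3, T2⟩ (2 firings)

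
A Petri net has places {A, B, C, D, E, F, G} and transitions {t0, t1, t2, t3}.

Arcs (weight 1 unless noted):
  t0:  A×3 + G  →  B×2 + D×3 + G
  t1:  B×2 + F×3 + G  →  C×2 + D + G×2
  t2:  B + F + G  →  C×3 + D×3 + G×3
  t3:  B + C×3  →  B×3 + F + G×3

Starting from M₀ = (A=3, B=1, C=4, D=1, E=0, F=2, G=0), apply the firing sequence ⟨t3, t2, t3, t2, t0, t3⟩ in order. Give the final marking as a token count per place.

(A=0, B=7, C=1, D=10, E=0, F=3, G=13)

step 1: fire t3:  (A=3, B=1, C=4, D=1, E=0, F=2, G=0) → (A=3, B=3, C=1, D=1, E=0, F=3, G=3)
step 2: fire t2:  (A=3, B=3, C=1, D=1, E=0, F=3, G=3) → (A=3, B=2, C=4, D=4, E=0, F=2, G=5)
step 3: fire t3:  (A=3, B=2, C=4, D=4, E=0, F=2, G=5) → (A=3, B=4, C=1, D=4, E=0, F=3, G=8)
step 4: fire t2:  (A=3, B=4, C=1, D=4, E=0, F=3, G=8) → (A=3, B=3, C=4, D=7, E=0, F=2, G=10)
step 5: fire t0:  (A=3, B=3, C=4, D=7, E=0, F=2, G=10) → (A=0, B=5, C=4, D=10, E=0, F=2, G=10)
step 6: fire t3:  (A=0, B=5, C=4, D=10, E=0, F=2, G=10) → (A=0, B=7, C=1, D=10, E=0, F=3, G=13)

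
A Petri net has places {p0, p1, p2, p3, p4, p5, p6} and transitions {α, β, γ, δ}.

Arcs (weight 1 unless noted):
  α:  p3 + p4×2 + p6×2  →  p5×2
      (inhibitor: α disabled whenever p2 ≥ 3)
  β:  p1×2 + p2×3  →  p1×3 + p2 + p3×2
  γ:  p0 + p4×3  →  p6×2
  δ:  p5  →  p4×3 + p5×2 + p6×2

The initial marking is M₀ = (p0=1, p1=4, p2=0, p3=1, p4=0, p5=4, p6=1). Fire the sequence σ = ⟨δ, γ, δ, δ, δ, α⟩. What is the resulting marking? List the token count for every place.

(p0=0, p1=4, p2=0, p3=0, p4=7, p5=10, p6=9)

step 1: fire δ:  (p0=1, p1=4, p2=0, p3=1, p4=0, p5=4, p6=1) → (p0=1, p1=4, p2=0, p3=1, p4=3, p5=5, p6=3)
step 2: fire γ:  (p0=1, p1=4, p2=0, p3=1, p4=3, p5=5, p6=3) → (p0=0, p1=4, p2=0, p3=1, p4=0, p5=5, p6=5)
step 3: fire δ:  (p0=0, p1=4, p2=0, p3=1, p4=0, p5=5, p6=5) → (p0=0, p1=4, p2=0, p3=1, p4=3, p5=6, p6=7)
step 4: fire δ:  (p0=0, p1=4, p2=0, p3=1, p4=3, p5=6, p6=7) → (p0=0, p1=4, p2=0, p3=1, p4=6, p5=7, p6=9)
step 5: fire δ:  (p0=0, p1=4, p2=0, p3=1, p4=6, p5=7, p6=9) → (p0=0, p1=4, p2=0, p3=1, p4=9, p5=8, p6=11)
step 6: fire α:  (p0=0, p1=4, p2=0, p3=1, p4=9, p5=8, p6=11) → (p0=0, p1=4, p2=0, p3=0, p4=7, p5=10, p6=9)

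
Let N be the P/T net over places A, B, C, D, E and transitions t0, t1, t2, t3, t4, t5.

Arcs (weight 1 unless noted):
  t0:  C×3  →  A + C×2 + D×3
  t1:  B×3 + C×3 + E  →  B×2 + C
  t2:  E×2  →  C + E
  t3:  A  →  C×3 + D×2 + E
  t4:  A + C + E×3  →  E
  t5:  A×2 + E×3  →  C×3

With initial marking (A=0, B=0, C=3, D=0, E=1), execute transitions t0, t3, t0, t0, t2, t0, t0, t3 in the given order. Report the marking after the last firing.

step 1: fire t0:  (A=0, B=0, C=3, D=0, E=1) → (A=1, B=0, C=2, D=3, E=1)
step 2: fire t3:  (A=1, B=0, C=2, D=3, E=1) → (A=0, B=0, C=5, D=5, E=2)
step 3: fire t0:  (A=0, B=0, C=5, D=5, E=2) → (A=1, B=0, C=4, D=8, E=2)
step 4: fire t0:  (A=1, B=0, C=4, D=8, E=2) → (A=2, B=0, C=3, D=11, E=2)
step 5: fire t2:  (A=2, B=0, C=3, D=11, E=2) → (A=2, B=0, C=4, D=11, E=1)
step 6: fire t0:  (A=2, B=0, C=4, D=11, E=1) → (A=3, B=0, C=3, D=14, E=1)
step 7: fire t0:  (A=3, B=0, C=3, D=14, E=1) → (A=4, B=0, C=2, D=17, E=1)
step 8: fire t3:  (A=4, B=0, C=2, D=17, E=1) → (A=3, B=0, C=5, D=19, E=2)

(A=3, B=0, C=5, D=19, E=2)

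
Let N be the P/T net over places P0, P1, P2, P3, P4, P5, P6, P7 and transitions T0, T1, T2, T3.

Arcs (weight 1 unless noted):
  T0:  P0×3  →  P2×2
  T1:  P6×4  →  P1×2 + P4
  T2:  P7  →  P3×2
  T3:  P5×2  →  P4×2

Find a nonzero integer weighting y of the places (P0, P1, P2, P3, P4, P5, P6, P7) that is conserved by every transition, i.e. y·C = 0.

Incidence matrix C (rows=places, cols=transitions):
       T0   T1   T2   T3
   P0  -3    0    0    0
   P1   0    2    0    0
   P2   2    0    0    0
   P3   0    0    2    0
   P4   0    1    0    2
   P5   0    0    0   -2
   P6   0   -4    0    0
   P7   0    0   -1    0

Candidate y = [2, 0, 3, 0, 0, 0, 0, 0]; check y·C column-wise:
  col T0: 2·-3 + 3·2 = 0
  col T1: 2·0 + 0·2 + 3·0 + 0·1 + 0·-4 = 0
  col T2: 2·0 + 3·0 + 0·2 + 0·-1 = 0
  col T3: 2·0 + 3·0 + 0·2 + 0·-2 = 0

y = (P0:2, P1:0, P2:3, P3:0, P4:0, P5:0, P6:0, P7:0)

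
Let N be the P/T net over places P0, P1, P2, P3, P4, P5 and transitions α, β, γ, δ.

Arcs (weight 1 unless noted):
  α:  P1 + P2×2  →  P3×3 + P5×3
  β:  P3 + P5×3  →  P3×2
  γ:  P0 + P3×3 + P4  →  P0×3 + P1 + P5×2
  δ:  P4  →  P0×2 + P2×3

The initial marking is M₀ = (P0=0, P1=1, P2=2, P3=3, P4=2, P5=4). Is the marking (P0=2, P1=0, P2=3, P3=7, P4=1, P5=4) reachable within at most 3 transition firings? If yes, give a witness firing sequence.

YES — reachable via ⟨α, β, δ⟩ (3 firings)

step 1: fire α:  (P0=0, P1=1, P2=2, P3=3, P4=2, P5=4) → (P0=0, P1=0, P2=0, P3=6, P4=2, P5=7)
step 2: fire β:  (P0=0, P1=0, P2=0, P3=6, P4=2, P5=7) → (P0=0, P1=0, P2=0, P3=7, P4=2, P5=4)
step 3: fire δ:  (P0=0, P1=0, P2=0, P3=7, P4=2, P5=4) → (P0=2, P1=0, P2=3, P3=7, P4=1, P5=4)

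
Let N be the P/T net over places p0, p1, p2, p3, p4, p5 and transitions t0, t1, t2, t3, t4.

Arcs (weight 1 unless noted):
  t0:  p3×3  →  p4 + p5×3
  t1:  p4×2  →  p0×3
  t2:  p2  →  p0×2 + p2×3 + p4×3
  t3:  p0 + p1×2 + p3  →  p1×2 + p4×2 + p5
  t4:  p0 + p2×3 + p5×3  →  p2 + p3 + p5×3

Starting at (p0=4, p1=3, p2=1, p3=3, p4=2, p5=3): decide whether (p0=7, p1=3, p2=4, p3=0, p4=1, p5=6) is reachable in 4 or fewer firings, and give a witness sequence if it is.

depth 0: 1 marking
depth 1: 5 markings reached so far
depth 2: 13 markings reached so far
depth 3: 28 markings reached so far
depth 4: 52 markings reached so far
target is not among the 52 markings reachable within 4 steps

NO — not reachable within 4 firings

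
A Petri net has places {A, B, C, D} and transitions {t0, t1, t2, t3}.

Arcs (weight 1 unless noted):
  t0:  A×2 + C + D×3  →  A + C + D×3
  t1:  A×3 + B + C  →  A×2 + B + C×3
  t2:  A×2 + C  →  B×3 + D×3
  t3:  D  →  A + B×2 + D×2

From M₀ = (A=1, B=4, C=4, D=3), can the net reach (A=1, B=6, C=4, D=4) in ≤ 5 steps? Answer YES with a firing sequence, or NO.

step 1: fire t3:  (A=1, B=4, C=4, D=3) → (A=2, B=6, C=4, D=4)
step 2: fire t0:  (A=2, B=6, C=4, D=4) → (A=1, B=6, C=4, D=4)

YES — reachable via ⟨t3, t0⟩ (2 firings)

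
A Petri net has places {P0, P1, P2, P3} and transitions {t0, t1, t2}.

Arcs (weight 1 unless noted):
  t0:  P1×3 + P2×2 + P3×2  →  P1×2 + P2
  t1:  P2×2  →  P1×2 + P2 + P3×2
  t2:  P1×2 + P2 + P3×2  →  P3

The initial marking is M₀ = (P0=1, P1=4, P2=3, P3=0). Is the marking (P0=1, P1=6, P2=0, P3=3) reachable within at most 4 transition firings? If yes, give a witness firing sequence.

YES — reachable via ⟨t1, t1, t2⟩ (3 firings)

step 1: fire t1:  (P0=1, P1=4, P2=3, P3=0) → (P0=1, P1=6, P2=2, P3=2)
step 2: fire t1:  (P0=1, P1=6, P2=2, P3=2) → (P0=1, P1=8, P2=1, P3=4)
step 3: fire t2:  (P0=1, P1=8, P2=1, P3=4) → (P0=1, P1=6, P2=0, P3=3)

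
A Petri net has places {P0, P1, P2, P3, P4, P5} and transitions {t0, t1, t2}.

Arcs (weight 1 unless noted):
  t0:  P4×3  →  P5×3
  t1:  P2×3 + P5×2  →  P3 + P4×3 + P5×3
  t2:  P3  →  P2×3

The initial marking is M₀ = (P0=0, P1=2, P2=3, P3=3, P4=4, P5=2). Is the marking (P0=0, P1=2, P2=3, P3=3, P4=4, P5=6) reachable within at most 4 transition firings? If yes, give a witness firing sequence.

step 1: fire t0:  (P0=0, P1=2, P2=3, P3=3, P4=4, P5=2) → (P0=0, P1=2, P2=3, P3=3, P4=1, P5=5)
step 2: fire t1:  (P0=0, P1=2, P2=3, P3=3, P4=1, P5=5) → (P0=0, P1=2, P2=0, P3=4, P4=4, P5=6)
step 3: fire t2:  (P0=0, P1=2, P2=0, P3=4, P4=4, P5=6) → (P0=0, P1=2, P2=3, P3=3, P4=4, P5=6)

YES — reachable via ⟨t0, t1, t2⟩ (3 firings)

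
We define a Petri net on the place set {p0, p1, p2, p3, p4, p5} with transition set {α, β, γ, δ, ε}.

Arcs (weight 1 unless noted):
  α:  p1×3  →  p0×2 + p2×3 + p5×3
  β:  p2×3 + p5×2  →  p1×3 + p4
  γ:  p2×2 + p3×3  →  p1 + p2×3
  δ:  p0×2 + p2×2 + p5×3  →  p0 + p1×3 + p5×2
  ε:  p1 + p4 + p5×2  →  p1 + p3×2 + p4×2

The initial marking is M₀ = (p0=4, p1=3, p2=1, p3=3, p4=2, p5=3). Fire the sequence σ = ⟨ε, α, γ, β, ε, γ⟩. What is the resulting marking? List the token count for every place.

step 1: fire ε:  (p0=4, p1=3, p2=1, p3=3, p4=2, p5=3) → (p0=4, p1=3, p2=1, p3=5, p4=3, p5=1)
step 2: fire α:  (p0=4, p1=3, p2=1, p3=5, p4=3, p5=1) → (p0=6, p1=0, p2=4, p3=5, p4=3, p5=4)
step 3: fire γ:  (p0=6, p1=0, p2=4, p3=5, p4=3, p5=4) → (p0=6, p1=1, p2=5, p3=2, p4=3, p5=4)
step 4: fire β:  (p0=6, p1=1, p2=5, p3=2, p4=3, p5=4) → (p0=6, p1=4, p2=2, p3=2, p4=4, p5=2)
step 5: fire ε:  (p0=6, p1=4, p2=2, p3=2, p4=4, p5=2) → (p0=6, p1=4, p2=2, p3=4, p4=5, p5=0)
step 6: fire γ:  (p0=6, p1=4, p2=2, p3=4, p4=5, p5=0) → (p0=6, p1=5, p2=3, p3=1, p4=5, p5=0)

(p0=6, p1=5, p2=3, p3=1, p4=5, p5=0)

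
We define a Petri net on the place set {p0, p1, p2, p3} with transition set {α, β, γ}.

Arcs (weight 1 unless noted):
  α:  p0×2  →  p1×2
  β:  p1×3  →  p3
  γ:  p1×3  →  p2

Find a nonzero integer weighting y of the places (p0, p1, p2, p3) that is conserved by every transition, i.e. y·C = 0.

Incidence matrix C (rows=places, cols=transitions):
        α    β    γ
   p0  -2    0    0
   p1   2   -3   -3
   p2   0    0    1
   p3   0    1    0

Candidate y = [1, 1, 3, 3]; check y·C column-wise:
  col α: 1·-2 + 1·2 + 3·0 + 3·0 = 0
  col β: 1·0 + 1·-3 + 3·0 + 3·1 = 0
  col γ: 1·0 + 1·-3 + 3·1 + 3·0 = 0

y = (p0:1, p1:1, p2:3, p3:3)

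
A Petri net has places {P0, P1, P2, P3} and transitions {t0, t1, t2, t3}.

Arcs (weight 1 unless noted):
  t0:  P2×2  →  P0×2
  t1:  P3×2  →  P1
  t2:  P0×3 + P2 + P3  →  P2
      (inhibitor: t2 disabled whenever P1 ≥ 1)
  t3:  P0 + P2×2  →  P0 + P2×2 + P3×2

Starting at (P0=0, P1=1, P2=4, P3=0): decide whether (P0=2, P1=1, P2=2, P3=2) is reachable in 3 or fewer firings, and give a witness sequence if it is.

YES — reachable via ⟨t0, t3⟩ (2 firings)

step 1: fire t0:  (P0=0, P1=1, P2=4, P3=0) → (P0=2, P1=1, P2=2, P3=0)
step 2: fire t3:  (P0=2, P1=1, P2=2, P3=0) → (P0=2, P1=1, P2=2, P3=2)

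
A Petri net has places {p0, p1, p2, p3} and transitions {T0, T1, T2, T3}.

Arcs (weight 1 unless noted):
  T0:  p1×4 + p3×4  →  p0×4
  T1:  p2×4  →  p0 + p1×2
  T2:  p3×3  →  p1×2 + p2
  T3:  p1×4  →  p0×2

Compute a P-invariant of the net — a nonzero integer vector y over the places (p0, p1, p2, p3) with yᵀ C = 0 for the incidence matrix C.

y = (p0:2, p1:1, p2:1, p3:1)

Incidence matrix C (rows=places, cols=transitions):
       T0   T1   T2   T3
   p0   4    1    0    2
   p1  -4    2    2   -4
   p2   0   -4    1    0
   p3  -4    0   -3    0

Candidate y = [2, 1, 1, 1]; check y·C column-wise:
  col T0: 2·4 + 1·-4 + 1·0 + 1·-4 = 0
  col T1: 2·1 + 1·2 + 1·-4 + 1·0 = 0
  col T2: 2·0 + 1·2 + 1·1 + 1·-3 = 0
  col T3: 2·2 + 1·-4 + 1·0 + 1·0 = 0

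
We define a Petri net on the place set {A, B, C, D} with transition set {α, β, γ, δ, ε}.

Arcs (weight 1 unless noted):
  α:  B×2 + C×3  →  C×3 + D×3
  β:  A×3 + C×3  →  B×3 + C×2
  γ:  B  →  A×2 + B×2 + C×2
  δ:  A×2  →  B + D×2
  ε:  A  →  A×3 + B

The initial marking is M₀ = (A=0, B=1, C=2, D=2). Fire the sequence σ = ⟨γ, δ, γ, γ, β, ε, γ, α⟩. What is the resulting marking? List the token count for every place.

(A=5, B=8, C=9, D=7)

step 1: fire γ:  (A=0, B=1, C=2, D=2) → (A=2, B=2, C=4, D=2)
step 2: fire δ:  (A=2, B=2, C=4, D=2) → (A=0, B=3, C=4, D=4)
step 3: fire γ:  (A=0, B=3, C=4, D=4) → (A=2, B=4, C=6, D=4)
step 4: fire γ:  (A=2, B=4, C=6, D=4) → (A=4, B=5, C=8, D=4)
step 5: fire β:  (A=4, B=5, C=8, D=4) → (A=1, B=8, C=7, D=4)
step 6: fire ε:  (A=1, B=8, C=7, D=4) → (A=3, B=9, C=7, D=4)
step 7: fire γ:  (A=3, B=9, C=7, D=4) → (A=5, B=10, C=9, D=4)
step 8: fire α:  (A=5, B=10, C=9, D=4) → (A=5, B=8, C=9, D=7)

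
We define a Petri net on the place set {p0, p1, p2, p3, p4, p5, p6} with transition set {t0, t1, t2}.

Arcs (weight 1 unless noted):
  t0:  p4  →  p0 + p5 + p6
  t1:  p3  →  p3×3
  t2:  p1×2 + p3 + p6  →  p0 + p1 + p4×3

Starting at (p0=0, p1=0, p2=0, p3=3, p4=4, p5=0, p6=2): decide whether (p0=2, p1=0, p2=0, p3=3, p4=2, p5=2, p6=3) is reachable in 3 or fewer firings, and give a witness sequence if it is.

depth 0: 1 marking
depth 1: 3 markings reached so far
depth 2: 6 markings reached so far
depth 3: 10 markings reached so far
target is not among the 10 markings reachable within 3 steps

NO — not reachable within 3 firings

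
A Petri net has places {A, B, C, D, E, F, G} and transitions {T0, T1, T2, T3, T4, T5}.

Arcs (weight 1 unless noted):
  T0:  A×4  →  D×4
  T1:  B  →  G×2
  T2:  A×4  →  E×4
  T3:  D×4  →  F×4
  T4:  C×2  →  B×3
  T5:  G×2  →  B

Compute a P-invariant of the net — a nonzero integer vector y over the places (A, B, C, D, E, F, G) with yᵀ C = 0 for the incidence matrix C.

y = (A:1, B:0, C:0, D:1, E:1, F:1, G:0)

Incidence matrix C (rows=places, cols=transitions):
       T0   T1   T2   T3   T4   T5
    A  -4    0   -4    0    0    0
    B   0   -1    0    0    3    1
    C   0    0    0    0   -2    0
    D   4    0    0   -4    0    0
    E   0    0    4    0    0    0
    F   0    0    0    4    0    0
    G   0    2    0    0    0   -2

Candidate y = [1, 0, 0, 1, 1, 1, 0]; check y·C column-wise:
  col T0: 1·-4 + 1·4 + 1·0 + 1·0 = 0
  col T1: 1·0 + 0·-1 + 1·0 + 1·0 + 1·0 + 0·2 = 0
  col T2: 1·-4 + 1·0 + 1·4 + 1·0 = 0
  col T3: 1·0 + 1·-4 + 1·0 + 1·4 = 0
  col T4: 1·0 + 0·3 + 0·-2 + 1·0 + 1·0 + 1·0 = 0
  col T5: 1·0 + 0·1 + 1·0 + 1·0 + 1·0 + 0·-2 = 0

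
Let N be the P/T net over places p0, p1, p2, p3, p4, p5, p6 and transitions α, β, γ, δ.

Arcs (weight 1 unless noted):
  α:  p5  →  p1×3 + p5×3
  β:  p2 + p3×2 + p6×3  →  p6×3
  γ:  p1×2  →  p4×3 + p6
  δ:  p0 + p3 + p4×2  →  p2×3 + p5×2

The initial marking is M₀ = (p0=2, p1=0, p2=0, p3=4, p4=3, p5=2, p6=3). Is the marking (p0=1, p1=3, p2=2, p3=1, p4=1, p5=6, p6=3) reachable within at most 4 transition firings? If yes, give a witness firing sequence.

step 1: fire α:  (p0=2, p1=0, p2=0, p3=4, p4=3, p5=2, p6=3) → (p0=2, p1=3, p2=0, p3=4, p4=3, p5=4, p6=3)
step 2: fire δ:  (p0=2, p1=3, p2=0, p3=4, p4=3, p5=4, p6=3) → (p0=1, p1=3, p2=3, p3=3, p4=1, p5=6, p6=3)
step 3: fire β:  (p0=1, p1=3, p2=3, p3=3, p4=1, p5=6, p6=3) → (p0=1, p1=3, p2=2, p3=1, p4=1, p5=6, p6=3)

YES — reachable via ⟨α, δ, β⟩ (3 firings)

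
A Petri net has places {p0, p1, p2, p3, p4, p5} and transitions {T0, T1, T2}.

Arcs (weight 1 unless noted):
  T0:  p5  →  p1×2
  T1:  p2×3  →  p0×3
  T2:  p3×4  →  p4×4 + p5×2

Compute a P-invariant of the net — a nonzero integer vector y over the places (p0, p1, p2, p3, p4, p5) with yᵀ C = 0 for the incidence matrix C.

Incidence matrix C (rows=places, cols=transitions):
       T0   T1   T2
   p0   0    3    0
   p1   2    0    0
   p2   0   -3    0
   p3   0    0   -4
   p4   0    0    4
   p5  -1    0    2

Candidate y = [1, 0, 1, 0, 0, 0]; check y·C column-wise:
  col T0: 1·0 + 0·2 + 1·0 + 0·-1 = 0
  col T1: 1·3 + 1·-3 = 0
  col T2: 1·0 + 1·0 + 0·-4 + 0·4 + 0·2 = 0

y = (p0:1, p1:0, p2:1, p3:0, p4:0, p5:0)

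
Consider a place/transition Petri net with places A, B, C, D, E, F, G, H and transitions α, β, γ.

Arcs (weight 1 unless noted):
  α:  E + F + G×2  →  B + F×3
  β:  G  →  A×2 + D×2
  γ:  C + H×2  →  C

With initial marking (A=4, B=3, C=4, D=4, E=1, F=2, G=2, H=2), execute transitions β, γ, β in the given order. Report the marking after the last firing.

step 1: fire β:  (A=4, B=3, C=4, D=4, E=1, F=2, G=2, H=2) → (A=6, B=3, C=4, D=6, E=1, F=2, G=1, H=2)
step 2: fire γ:  (A=6, B=3, C=4, D=6, E=1, F=2, G=1, H=2) → (A=6, B=3, C=4, D=6, E=1, F=2, G=1, H=0)
step 3: fire β:  (A=6, B=3, C=4, D=6, E=1, F=2, G=1, H=0) → (A=8, B=3, C=4, D=8, E=1, F=2, G=0, H=0)

(A=8, B=3, C=4, D=8, E=1, F=2, G=0, H=0)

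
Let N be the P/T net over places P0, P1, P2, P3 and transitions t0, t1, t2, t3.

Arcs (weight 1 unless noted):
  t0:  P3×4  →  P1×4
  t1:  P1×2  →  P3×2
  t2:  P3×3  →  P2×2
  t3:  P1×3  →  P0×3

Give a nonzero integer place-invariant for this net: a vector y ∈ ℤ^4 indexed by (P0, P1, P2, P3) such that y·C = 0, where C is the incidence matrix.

Incidence matrix C (rows=places, cols=transitions):
       t0   t1   t2   t3
   P0   0    0    0    3
   P1   4   -2    0   -3
   P2   0    0    2    0
   P3  -4    2   -3    0

Candidate y = [2, 2, 3, 2]; check y·C column-wise:
  col t0: 2·0 + 2·4 + 3·0 + 2·-4 = 0
  col t1: 2·0 + 2·-2 + 3·0 + 2·2 = 0
  col t2: 2·0 + 2·0 + 3·2 + 2·-3 = 0
  col t3: 2·3 + 2·-3 + 3·0 + 2·0 = 0

y = (P0:2, P1:2, P2:3, P3:2)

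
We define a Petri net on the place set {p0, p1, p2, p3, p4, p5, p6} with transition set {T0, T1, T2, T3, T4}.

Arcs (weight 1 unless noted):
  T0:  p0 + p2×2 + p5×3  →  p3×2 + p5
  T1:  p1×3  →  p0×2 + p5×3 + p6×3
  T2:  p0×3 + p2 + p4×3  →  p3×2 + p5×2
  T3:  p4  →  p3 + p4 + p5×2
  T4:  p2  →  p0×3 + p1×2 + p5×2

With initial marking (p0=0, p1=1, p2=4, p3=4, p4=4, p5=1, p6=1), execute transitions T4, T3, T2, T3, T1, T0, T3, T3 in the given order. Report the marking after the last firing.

step 1: fire T4:  (p0=0, p1=1, p2=4, p3=4, p4=4, p5=1, p6=1) → (p0=3, p1=3, p2=3, p3=4, p4=4, p5=3, p6=1)
step 2: fire T3:  (p0=3, p1=3, p2=3, p3=4, p4=4, p5=3, p6=1) → (p0=3, p1=3, p2=3, p3=5, p4=4, p5=5, p6=1)
step 3: fire T2:  (p0=3, p1=3, p2=3, p3=5, p4=4, p5=5, p6=1) → (p0=0, p1=3, p2=2, p3=7, p4=1, p5=7, p6=1)
step 4: fire T3:  (p0=0, p1=3, p2=2, p3=7, p4=1, p5=7, p6=1) → (p0=0, p1=3, p2=2, p3=8, p4=1, p5=9, p6=1)
step 5: fire T1:  (p0=0, p1=3, p2=2, p3=8, p4=1, p5=9, p6=1) → (p0=2, p1=0, p2=2, p3=8, p4=1, p5=12, p6=4)
step 6: fire T0:  (p0=2, p1=0, p2=2, p3=8, p4=1, p5=12, p6=4) → (p0=1, p1=0, p2=0, p3=10, p4=1, p5=10, p6=4)
step 7: fire T3:  (p0=1, p1=0, p2=0, p3=10, p4=1, p5=10, p6=4) → (p0=1, p1=0, p2=0, p3=11, p4=1, p5=12, p6=4)
step 8: fire T3:  (p0=1, p1=0, p2=0, p3=11, p4=1, p5=12, p6=4) → (p0=1, p1=0, p2=0, p3=12, p4=1, p5=14, p6=4)

(p0=1, p1=0, p2=0, p3=12, p4=1, p5=14, p6=4)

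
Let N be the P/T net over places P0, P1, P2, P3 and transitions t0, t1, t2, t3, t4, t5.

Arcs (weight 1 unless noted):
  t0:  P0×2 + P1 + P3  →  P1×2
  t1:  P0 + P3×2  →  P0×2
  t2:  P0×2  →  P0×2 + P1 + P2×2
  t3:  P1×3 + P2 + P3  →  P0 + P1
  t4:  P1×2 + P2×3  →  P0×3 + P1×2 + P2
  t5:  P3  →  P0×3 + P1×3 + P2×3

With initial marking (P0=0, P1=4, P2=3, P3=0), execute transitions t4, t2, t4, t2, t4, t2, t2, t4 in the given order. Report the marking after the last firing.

(P0=12, P1=8, P2=3, P3=0)

step 1: fire t4:  (P0=0, P1=4, P2=3, P3=0) → (P0=3, P1=4, P2=1, P3=0)
step 2: fire t2:  (P0=3, P1=4, P2=1, P3=0) → (P0=3, P1=5, P2=3, P3=0)
step 3: fire t4:  (P0=3, P1=5, P2=3, P3=0) → (P0=6, P1=5, P2=1, P3=0)
step 4: fire t2:  (P0=6, P1=5, P2=1, P3=0) → (P0=6, P1=6, P2=3, P3=0)
step 5: fire t4:  (P0=6, P1=6, P2=3, P3=0) → (P0=9, P1=6, P2=1, P3=0)
step 6: fire t2:  (P0=9, P1=6, P2=1, P3=0) → (P0=9, P1=7, P2=3, P3=0)
step 7: fire t2:  (P0=9, P1=7, P2=3, P3=0) → (P0=9, P1=8, P2=5, P3=0)
step 8: fire t4:  (P0=9, P1=8, P2=5, P3=0) → (P0=12, P1=8, P2=3, P3=0)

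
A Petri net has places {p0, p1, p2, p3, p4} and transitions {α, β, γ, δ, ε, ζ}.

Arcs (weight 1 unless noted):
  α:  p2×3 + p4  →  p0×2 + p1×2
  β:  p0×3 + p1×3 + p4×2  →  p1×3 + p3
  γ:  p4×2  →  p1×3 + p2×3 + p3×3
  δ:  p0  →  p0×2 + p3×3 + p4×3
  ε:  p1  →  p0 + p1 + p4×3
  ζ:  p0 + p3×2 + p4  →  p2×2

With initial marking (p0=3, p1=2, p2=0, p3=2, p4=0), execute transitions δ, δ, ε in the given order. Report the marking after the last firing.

step 1: fire δ:  (p0=3, p1=2, p2=0, p3=2, p4=0) → (p0=4, p1=2, p2=0, p3=5, p4=3)
step 2: fire δ:  (p0=4, p1=2, p2=0, p3=5, p4=3) → (p0=5, p1=2, p2=0, p3=8, p4=6)
step 3: fire ε:  (p0=5, p1=2, p2=0, p3=8, p4=6) → (p0=6, p1=2, p2=0, p3=8, p4=9)

(p0=6, p1=2, p2=0, p3=8, p4=9)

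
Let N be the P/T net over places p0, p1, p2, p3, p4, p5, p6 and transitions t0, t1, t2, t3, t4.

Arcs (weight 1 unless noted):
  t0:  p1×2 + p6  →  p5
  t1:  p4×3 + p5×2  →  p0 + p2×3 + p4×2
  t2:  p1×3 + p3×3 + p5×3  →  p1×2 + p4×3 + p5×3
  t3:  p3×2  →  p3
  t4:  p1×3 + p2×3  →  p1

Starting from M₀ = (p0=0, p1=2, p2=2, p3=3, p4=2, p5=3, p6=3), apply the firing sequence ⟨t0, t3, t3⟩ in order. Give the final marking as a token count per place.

step 1: fire t0:  (p0=0, p1=2, p2=2, p3=3, p4=2, p5=3, p6=3) → (p0=0, p1=0, p2=2, p3=3, p4=2, p5=4, p6=2)
step 2: fire t3:  (p0=0, p1=0, p2=2, p3=3, p4=2, p5=4, p6=2) → (p0=0, p1=0, p2=2, p3=2, p4=2, p5=4, p6=2)
step 3: fire t3:  (p0=0, p1=0, p2=2, p3=2, p4=2, p5=4, p6=2) → (p0=0, p1=0, p2=2, p3=1, p4=2, p5=4, p6=2)

(p0=0, p1=0, p2=2, p3=1, p4=2, p5=4, p6=2)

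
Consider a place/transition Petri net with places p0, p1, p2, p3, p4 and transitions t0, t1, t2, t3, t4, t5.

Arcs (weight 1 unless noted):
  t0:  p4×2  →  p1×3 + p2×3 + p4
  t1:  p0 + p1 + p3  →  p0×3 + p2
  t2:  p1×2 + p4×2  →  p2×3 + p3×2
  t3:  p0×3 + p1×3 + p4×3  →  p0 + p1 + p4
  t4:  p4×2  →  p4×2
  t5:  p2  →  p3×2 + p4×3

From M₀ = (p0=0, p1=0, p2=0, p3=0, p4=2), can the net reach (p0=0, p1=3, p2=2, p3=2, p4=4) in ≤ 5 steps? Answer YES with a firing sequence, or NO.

YES — reachable via ⟨t0, t5⟩ (2 firings)

step 1: fire t0:  (p0=0, p1=0, p2=0, p3=0, p4=2) → (p0=0, p1=3, p2=3, p3=0, p4=1)
step 2: fire t5:  (p0=0, p1=3, p2=3, p3=0, p4=1) → (p0=0, p1=3, p2=2, p3=2, p4=4)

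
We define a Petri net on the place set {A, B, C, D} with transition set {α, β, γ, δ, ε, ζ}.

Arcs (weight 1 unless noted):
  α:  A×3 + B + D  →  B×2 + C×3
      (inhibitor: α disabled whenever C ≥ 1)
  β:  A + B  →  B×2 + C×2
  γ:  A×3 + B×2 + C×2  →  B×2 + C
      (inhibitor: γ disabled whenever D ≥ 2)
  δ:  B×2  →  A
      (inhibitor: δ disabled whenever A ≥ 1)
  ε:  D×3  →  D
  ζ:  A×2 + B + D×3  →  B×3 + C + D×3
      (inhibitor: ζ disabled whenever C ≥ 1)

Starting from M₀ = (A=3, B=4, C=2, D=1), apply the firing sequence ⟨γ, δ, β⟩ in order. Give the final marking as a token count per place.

step 1: fire γ:  (A=3, B=4, C=2, D=1) → (A=0, B=4, C=1, D=1)
step 2: fire δ:  (A=0, B=4, C=1, D=1) → (A=1, B=2, C=1, D=1)
step 3: fire β:  (A=1, B=2, C=1, D=1) → (A=0, B=3, C=3, D=1)

(A=0, B=3, C=3, D=1)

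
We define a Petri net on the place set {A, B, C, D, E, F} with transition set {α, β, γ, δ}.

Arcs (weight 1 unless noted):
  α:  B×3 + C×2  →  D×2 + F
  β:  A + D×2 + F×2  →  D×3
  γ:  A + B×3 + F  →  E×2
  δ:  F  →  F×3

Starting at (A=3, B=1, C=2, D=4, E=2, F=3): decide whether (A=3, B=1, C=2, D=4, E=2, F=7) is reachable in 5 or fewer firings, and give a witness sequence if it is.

step 1: fire δ:  (A=3, B=1, C=2, D=4, E=2, F=3) → (A=3, B=1, C=2, D=4, E=2, F=5)
step 2: fire δ:  (A=3, B=1, C=2, D=4, E=2, F=5) → (A=3, B=1, C=2, D=4, E=2, F=7)

YES — reachable via ⟨δ, δ⟩ (2 firings)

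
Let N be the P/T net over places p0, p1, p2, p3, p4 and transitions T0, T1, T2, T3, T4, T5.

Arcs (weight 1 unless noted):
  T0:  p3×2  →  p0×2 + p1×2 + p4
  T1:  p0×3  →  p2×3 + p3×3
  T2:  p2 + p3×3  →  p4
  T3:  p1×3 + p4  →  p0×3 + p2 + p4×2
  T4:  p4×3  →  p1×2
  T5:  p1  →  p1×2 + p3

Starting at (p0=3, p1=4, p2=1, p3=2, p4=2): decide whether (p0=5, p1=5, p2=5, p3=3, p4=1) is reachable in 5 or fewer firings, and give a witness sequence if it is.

YES — reachable via ⟨T0, T1, T3, T4⟩ (4 firings)

step 1: fire T0:  (p0=3, p1=4, p2=1, p3=2, p4=2) → (p0=5, p1=6, p2=1, p3=0, p4=3)
step 2: fire T1:  (p0=5, p1=6, p2=1, p3=0, p4=3) → (p0=2, p1=6, p2=4, p3=3, p4=3)
step 3: fire T3:  (p0=2, p1=6, p2=4, p3=3, p4=3) → (p0=5, p1=3, p2=5, p3=3, p4=4)
step 4: fire T4:  (p0=5, p1=3, p2=5, p3=3, p4=4) → (p0=5, p1=5, p2=5, p3=3, p4=1)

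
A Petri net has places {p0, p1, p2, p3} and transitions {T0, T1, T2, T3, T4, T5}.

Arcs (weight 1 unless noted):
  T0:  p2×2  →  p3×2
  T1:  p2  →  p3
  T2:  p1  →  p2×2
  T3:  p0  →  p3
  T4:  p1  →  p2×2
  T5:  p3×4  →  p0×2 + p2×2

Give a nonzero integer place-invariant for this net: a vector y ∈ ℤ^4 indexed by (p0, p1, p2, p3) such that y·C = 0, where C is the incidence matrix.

Incidence matrix C (rows=places, cols=transitions):
       T0   T1   T2   T3   T4   T5
   p0   0    0    0   -1    0    2
   p1   0    0   -1    0   -1    0
   p2  -2   -1    2    0    2    2
   p3   2    1    0    1    0   -4

Candidate y = [1, 2, 1, 1]; check y·C column-wise:
  col T0: 1·0 + 2·0 + 1·-2 + 1·2 = 0
  col T1: 1·0 + 2·0 + 1·-1 + 1·1 = 0
  col T2: 1·0 + 2·-1 + 1·2 + 1·0 = 0
  col T3: 1·-1 + 2·0 + 1·0 + 1·1 = 0
  col T4: 1·0 + 2·-1 + 1·2 + 1·0 = 0
  col T5: 1·2 + 2·0 + 1·2 + 1·-4 = 0

y = (p0:1, p1:2, p2:1, p3:1)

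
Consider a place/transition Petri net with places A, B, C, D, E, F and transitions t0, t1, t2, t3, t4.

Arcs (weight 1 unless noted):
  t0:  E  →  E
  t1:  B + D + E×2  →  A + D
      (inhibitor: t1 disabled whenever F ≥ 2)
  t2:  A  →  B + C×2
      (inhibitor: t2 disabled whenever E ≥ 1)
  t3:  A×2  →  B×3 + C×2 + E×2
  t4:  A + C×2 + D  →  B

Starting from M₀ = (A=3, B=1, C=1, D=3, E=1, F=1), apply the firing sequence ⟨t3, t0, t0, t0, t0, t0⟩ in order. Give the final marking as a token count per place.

step 1: fire t3:  (A=3, B=1, C=1, D=3, E=1, F=1) → (A=1, B=4, C=3, D=3, E=3, F=1)
step 2: fire t0:  (A=1, B=4, C=3, D=3, E=3, F=1) → (A=1, B=4, C=3, D=3, E=3, F=1)
step 3: fire t0:  (A=1, B=4, C=3, D=3, E=3, F=1) → (A=1, B=4, C=3, D=3, E=3, F=1)
step 4: fire t0:  (A=1, B=4, C=3, D=3, E=3, F=1) → (A=1, B=4, C=3, D=3, E=3, F=1)
step 5: fire t0:  (A=1, B=4, C=3, D=3, E=3, F=1) → (A=1, B=4, C=3, D=3, E=3, F=1)
step 6: fire t0:  (A=1, B=4, C=3, D=3, E=3, F=1) → (A=1, B=4, C=3, D=3, E=3, F=1)

(A=1, B=4, C=3, D=3, E=3, F=1)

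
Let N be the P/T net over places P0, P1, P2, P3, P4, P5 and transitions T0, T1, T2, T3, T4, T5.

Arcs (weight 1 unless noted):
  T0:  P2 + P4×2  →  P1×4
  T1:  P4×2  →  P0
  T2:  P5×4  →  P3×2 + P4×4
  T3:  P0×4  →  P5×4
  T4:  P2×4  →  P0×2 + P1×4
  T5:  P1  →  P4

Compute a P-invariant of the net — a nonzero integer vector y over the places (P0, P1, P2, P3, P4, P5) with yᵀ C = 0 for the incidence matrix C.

Incidence matrix C (rows=places, cols=transitions):
       T0   T1   T2   T3   T4   T5
   P0   0    1    0   -4    2    0
   P1   4    0    0    0    4   -1
   P2  -1    0    0    0   -4    0
   P3   0    0    2    0    0    0
   P4  -2   -2    4    0    0    1
   P5   0    0   -4    4    0    0

Candidate y = [2, 1, 2, 2, 1, 2]; check y·C column-wise:
  col T0: 2·0 + 1·4 + 2·-1 + 2·0 + 1·-2 + 2·0 = 0
  col T1: 2·1 + 1·0 + 2·0 + 2·0 + 1·-2 + 2·0 = 0
  col T2: 2·0 + 1·0 + 2·0 + 2·2 + 1·4 + 2·-4 = 0
  col T3: 2·-4 + 1·0 + 2·0 + 2·0 + 1·0 + 2·4 = 0
  col T4: 2·2 + 1·4 + 2·-4 + 2·0 + 1·0 + 2·0 = 0
  col T5: 2·0 + 1·-1 + 2·0 + 2·0 + 1·1 + 2·0 = 0

y = (P0:2, P1:1, P2:2, P3:2, P4:1, P5:2)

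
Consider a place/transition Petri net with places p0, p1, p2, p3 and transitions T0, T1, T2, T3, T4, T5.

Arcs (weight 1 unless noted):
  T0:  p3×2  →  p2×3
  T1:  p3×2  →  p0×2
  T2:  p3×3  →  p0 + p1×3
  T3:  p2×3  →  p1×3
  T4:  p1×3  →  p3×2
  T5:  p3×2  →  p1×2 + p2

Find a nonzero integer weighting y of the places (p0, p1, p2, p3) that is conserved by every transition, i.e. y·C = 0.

Incidence matrix C (rows=places, cols=transitions):
       T0   T1   T2   T3   T4   T5
   p0   0    2    1    0    0    0
   p1   0    0    3    3   -3    2
   p2   3    0    0   -3    0    1
   p3  -2   -2   -3    0    2   -2

Candidate y = [3, 2, 2, 3]; check y·C column-wise:
  col T0: 3·0 + 2·0 + 2·3 + 3·-2 = 0
  col T1: 3·2 + 2·0 + 2·0 + 3·-2 = 0
  col T2: 3·1 + 2·3 + 2·0 + 3·-3 = 0
  col T3: 3·0 + 2·3 + 2·-3 + 3·0 = 0
  col T4: 3·0 + 2·-3 + 2·0 + 3·2 = 0
  col T5: 3·0 + 2·2 + 2·1 + 3·-2 = 0

y = (p0:3, p1:2, p2:2, p3:3)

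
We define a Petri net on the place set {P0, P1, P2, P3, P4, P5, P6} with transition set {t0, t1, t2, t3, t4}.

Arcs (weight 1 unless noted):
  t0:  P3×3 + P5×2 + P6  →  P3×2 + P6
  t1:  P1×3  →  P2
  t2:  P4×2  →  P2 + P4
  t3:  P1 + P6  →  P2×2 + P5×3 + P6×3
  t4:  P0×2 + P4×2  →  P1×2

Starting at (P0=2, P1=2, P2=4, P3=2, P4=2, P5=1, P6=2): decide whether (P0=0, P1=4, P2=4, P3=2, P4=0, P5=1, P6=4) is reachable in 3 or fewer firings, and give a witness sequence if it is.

NO — not reachable within 3 firings

depth 0: 1 marking
depth 1: 4 markings reached so far
depth 2: 8 markings reached so far
depth 3: 11 markings reached so far
target is not among the 11 markings reachable within 3 steps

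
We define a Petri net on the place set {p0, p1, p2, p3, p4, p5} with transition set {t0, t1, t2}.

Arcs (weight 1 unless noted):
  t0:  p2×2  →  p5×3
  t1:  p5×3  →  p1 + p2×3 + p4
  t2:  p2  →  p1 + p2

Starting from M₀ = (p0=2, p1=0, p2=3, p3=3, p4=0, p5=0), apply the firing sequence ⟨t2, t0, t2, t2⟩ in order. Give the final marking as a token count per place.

step 1: fire t2:  (p0=2, p1=0, p2=3, p3=3, p4=0, p5=0) → (p0=2, p1=1, p2=3, p3=3, p4=0, p5=0)
step 2: fire t0:  (p0=2, p1=1, p2=3, p3=3, p4=0, p5=0) → (p0=2, p1=1, p2=1, p3=3, p4=0, p5=3)
step 3: fire t2:  (p0=2, p1=1, p2=1, p3=3, p4=0, p5=3) → (p0=2, p1=2, p2=1, p3=3, p4=0, p5=3)
step 4: fire t2:  (p0=2, p1=2, p2=1, p3=3, p4=0, p5=3) → (p0=2, p1=3, p2=1, p3=3, p4=0, p5=3)

(p0=2, p1=3, p2=1, p3=3, p4=0, p5=3)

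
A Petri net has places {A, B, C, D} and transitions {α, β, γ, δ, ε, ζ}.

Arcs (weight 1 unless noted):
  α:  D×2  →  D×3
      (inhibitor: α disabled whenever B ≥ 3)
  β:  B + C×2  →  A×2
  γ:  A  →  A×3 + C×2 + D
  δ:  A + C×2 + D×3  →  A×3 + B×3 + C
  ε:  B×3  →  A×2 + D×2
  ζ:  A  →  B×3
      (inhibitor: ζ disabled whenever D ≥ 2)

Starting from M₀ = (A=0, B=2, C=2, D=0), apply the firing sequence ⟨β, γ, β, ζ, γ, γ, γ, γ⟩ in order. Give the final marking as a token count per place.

(A=13, B=3, C=8, D=5)

step 1: fire β:  (A=0, B=2, C=2, D=0) → (A=2, B=1, C=0, D=0)
step 2: fire γ:  (A=2, B=1, C=0, D=0) → (A=4, B=1, C=2, D=1)
step 3: fire β:  (A=4, B=1, C=2, D=1) → (A=6, B=0, C=0, D=1)
step 4: fire ζ:  (A=6, B=0, C=0, D=1) → (A=5, B=3, C=0, D=1)
step 5: fire γ:  (A=5, B=3, C=0, D=1) → (A=7, B=3, C=2, D=2)
step 6: fire γ:  (A=7, B=3, C=2, D=2) → (A=9, B=3, C=4, D=3)
step 7: fire γ:  (A=9, B=3, C=4, D=3) → (A=11, B=3, C=6, D=4)
step 8: fire γ:  (A=11, B=3, C=6, D=4) → (A=13, B=3, C=8, D=5)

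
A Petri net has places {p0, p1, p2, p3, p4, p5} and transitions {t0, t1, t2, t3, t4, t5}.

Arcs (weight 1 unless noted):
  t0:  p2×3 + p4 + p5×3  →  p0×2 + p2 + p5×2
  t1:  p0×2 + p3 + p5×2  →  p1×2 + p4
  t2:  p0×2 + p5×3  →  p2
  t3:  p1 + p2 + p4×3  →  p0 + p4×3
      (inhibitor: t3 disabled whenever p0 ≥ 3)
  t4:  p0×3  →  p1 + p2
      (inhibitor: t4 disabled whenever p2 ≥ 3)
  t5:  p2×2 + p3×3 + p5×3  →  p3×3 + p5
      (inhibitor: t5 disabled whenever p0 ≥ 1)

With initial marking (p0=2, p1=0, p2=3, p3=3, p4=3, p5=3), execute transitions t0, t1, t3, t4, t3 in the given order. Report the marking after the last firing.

step 1: fire t0:  (p0=2, p1=0, p2=3, p3=3, p4=3, p5=3) → (p0=4, p1=0, p2=1, p3=3, p4=2, p5=2)
step 2: fire t1:  (p0=4, p1=0, p2=1, p3=3, p4=2, p5=2) → (p0=2, p1=2, p2=1, p3=2, p4=3, p5=0)
step 3: fire t3:  (p0=2, p1=2, p2=1, p3=2, p4=3, p5=0) → (p0=3, p1=1, p2=0, p3=2, p4=3, p5=0)
step 4: fire t4:  (p0=3, p1=1, p2=0, p3=2, p4=3, p5=0) → (p0=0, p1=2, p2=1, p3=2, p4=3, p5=0)
step 5: fire t3:  (p0=0, p1=2, p2=1, p3=2, p4=3, p5=0) → (p0=1, p1=1, p2=0, p3=2, p4=3, p5=0)

(p0=1, p1=1, p2=0, p3=2, p4=3, p5=0)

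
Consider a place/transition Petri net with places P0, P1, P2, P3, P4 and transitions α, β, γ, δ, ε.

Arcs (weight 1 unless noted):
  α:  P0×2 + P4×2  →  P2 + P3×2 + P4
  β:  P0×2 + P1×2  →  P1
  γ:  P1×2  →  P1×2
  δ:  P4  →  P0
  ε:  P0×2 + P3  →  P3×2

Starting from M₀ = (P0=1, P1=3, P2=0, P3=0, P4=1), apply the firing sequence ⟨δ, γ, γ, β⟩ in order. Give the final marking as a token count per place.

(P0=0, P1=2, P2=0, P3=0, P4=0)

step 1: fire δ:  (P0=1, P1=3, P2=0, P3=0, P4=1) → (P0=2, P1=3, P2=0, P3=0, P4=0)
step 2: fire γ:  (P0=2, P1=3, P2=0, P3=0, P4=0) → (P0=2, P1=3, P2=0, P3=0, P4=0)
step 3: fire γ:  (P0=2, P1=3, P2=0, P3=0, P4=0) → (P0=2, P1=3, P2=0, P3=0, P4=0)
step 4: fire β:  (P0=2, P1=3, P2=0, P3=0, P4=0) → (P0=0, P1=2, P2=0, P3=0, P4=0)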